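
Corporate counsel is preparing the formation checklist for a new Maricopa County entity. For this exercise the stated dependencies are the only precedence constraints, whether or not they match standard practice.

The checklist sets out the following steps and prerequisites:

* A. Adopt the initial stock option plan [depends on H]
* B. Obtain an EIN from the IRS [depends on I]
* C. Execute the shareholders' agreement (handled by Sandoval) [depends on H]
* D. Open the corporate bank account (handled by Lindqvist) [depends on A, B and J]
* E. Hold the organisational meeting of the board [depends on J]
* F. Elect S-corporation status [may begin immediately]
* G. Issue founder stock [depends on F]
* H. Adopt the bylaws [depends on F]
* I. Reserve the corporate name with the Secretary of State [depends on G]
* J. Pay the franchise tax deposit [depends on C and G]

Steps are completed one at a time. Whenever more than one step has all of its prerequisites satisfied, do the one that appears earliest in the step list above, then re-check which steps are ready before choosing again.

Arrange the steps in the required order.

F is the only step with nothing outstanding, so it goes first.
Now G and H have their prerequisites met. G is listed earlier, so G next.
Ready: H and I. H is listed earlier → H.
Ready: A, C and I. A is listed earlier → A.
Now C and I have their prerequisites met. C is listed earlier, so C next.
Ready: I and J. I is listed earlier → I.
Now B and J have their prerequisites met. B is listed earlier, so B next.
Next only J has its prerequisites met → J.
D and E are both available; D is listed earlier → D.
E needed J, now all done → E.

F → G → H → A → C → I → B → J → D → E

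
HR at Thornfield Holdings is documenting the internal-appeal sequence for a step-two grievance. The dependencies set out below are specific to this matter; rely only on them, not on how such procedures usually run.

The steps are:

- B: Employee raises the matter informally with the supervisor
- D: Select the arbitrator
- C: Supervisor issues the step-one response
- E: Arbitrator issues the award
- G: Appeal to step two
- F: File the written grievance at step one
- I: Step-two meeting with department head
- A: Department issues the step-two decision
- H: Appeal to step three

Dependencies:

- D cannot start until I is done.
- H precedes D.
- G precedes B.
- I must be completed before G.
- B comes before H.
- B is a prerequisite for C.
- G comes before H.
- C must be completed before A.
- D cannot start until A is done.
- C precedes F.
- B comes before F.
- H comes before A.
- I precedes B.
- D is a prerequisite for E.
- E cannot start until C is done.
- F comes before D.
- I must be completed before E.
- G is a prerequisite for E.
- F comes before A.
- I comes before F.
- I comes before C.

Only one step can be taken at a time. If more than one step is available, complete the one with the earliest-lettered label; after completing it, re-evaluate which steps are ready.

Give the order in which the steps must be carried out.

I, G, B, C, F, H, A, D, E

Only I has no prerequisites, so it is first.
G needed I, now all done → G.
B needed G and I, now all done → B.
C and H are both available; C has the earlier label → C.
F now also ready, so the ready set is {F, H}; F has the earlier label → F.
H needed B and G, now all done → H.
That leaves A as the only ready step → A.
Next only D has its prerequisites met → D.
That leaves E as the only ready step → E.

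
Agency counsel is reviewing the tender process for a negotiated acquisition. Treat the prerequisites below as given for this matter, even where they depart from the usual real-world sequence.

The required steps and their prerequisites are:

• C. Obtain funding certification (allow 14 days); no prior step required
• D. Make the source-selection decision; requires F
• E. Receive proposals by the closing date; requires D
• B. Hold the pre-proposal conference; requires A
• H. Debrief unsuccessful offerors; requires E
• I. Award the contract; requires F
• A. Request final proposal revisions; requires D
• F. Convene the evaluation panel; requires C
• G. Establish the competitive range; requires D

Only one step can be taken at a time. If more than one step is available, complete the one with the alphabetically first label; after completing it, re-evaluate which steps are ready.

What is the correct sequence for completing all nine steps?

C → F → D → A → B → E → G → H → I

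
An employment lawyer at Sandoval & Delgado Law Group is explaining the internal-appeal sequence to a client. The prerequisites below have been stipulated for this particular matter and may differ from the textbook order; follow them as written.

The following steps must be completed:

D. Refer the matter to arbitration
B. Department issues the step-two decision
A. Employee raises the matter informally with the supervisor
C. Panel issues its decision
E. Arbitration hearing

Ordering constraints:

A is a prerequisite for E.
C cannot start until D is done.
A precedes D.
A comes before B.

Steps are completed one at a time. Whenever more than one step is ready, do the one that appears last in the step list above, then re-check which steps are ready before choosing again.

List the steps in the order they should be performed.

A, E, B, D, C

A is the only step with nothing outstanding, so it goes first.
E, B and D are all available; E is listed later → E.
Ready: B and D. B is listed later → B.
D is the only step now ready → D.
Next only C has its prerequisites met → C.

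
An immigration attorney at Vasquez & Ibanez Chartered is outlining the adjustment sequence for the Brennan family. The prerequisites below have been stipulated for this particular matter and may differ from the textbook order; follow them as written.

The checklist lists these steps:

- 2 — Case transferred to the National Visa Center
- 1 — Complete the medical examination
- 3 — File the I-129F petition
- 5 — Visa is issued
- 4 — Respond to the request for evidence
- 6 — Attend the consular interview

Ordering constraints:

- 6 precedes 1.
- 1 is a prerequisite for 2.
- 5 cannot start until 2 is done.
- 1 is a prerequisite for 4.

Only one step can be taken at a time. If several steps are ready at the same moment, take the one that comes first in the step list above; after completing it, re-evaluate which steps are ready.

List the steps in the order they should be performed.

3, 6, 1, 2, 5, 4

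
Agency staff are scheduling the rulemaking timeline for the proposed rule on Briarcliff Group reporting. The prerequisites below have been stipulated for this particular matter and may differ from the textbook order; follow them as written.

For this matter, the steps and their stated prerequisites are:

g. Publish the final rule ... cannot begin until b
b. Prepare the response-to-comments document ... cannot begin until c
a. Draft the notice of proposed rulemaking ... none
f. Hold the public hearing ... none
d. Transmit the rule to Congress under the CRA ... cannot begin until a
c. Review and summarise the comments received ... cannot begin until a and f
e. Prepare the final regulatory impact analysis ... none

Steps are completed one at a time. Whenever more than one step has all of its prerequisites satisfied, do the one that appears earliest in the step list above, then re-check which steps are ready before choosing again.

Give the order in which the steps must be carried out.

Nothing is required for a, f and e. a is listed earlier → a first.
Now f, d and e have their prerequisites met. f is listed earlier, so f next.
c now also ready, so the ready set is {d, c, e}; d is listed earlier → d.
c and e are both available; c is listed earlier → c.
Now b and e have their prerequisites met. b is listed earlier, so b next.
Ready: g and e. g is listed earlier → g.
e is the only step now ready → e.

a f d c b g e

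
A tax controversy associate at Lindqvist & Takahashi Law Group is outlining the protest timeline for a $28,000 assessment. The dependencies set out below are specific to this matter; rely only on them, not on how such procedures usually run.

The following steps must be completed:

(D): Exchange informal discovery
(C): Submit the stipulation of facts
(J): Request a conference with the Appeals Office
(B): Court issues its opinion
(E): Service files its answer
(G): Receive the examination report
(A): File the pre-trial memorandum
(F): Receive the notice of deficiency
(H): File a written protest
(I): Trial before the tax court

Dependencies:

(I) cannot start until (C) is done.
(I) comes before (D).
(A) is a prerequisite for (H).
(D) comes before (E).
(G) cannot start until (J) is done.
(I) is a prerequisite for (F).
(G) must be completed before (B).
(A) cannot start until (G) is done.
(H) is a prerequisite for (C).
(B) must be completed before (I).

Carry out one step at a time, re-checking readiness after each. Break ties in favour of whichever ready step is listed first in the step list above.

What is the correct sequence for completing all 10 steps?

(J), (G), (B), (A), (H), (C), (I), (D), (E), (F)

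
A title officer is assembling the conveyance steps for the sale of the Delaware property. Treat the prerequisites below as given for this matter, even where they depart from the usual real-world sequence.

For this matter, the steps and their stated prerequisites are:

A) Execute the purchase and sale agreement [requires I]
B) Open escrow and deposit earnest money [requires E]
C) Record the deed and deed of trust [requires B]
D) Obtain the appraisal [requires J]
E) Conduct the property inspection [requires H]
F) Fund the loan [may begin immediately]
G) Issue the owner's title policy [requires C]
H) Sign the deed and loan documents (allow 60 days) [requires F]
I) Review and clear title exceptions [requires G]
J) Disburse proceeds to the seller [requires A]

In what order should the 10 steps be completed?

Only F has no prerequisites, so it is first.
H needed F, now all done → H.
Next only E has its prerequisites met → E.
B needed E, now all done → B.
Next only C has its prerequisites met → C.
G is the only step now ready → G.
I needed G, now all done → I.
A needed I, now all done → A.
J is the only step now ready → J.
D is the only step now ready → D.

F → H → E → B → C → G → I → A → J → D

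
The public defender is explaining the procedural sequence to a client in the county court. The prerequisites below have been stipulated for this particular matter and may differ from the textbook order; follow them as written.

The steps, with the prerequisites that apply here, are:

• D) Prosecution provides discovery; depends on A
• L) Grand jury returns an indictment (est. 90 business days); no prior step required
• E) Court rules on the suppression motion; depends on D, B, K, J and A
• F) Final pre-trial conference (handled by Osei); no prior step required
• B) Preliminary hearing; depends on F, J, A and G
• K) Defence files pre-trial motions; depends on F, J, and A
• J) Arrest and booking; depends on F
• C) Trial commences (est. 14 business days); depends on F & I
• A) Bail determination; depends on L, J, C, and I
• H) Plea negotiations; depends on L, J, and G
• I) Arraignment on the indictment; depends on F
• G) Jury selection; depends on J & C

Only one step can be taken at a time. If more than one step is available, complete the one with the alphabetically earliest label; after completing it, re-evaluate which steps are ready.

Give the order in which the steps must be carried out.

F, I, C, J, G, L, A, B, D, H, K, E

F and L have no prerequisites; F has the earlier label, so F is first.
Ready: I, J and L. I has the earlier label → I.
Now C, J and L have their prerequisites met. C has the earlier label, so C next.
J and L are both available; J has the earlier label → J.
G now also ready, so the ready set is {G, L}; G has the earlier label → G.
Next only L has its prerequisites met → L.
Ready: A and H. A has the earlier label → A.
B, D and K now also ready, so the ready set is {B, D, H, K}; B has the earlier label → B.
D, H and K are all available; D has the earlier label → D.
H and K are both available; H has the earlier label → H.
K is the only step now ready → K.
That leaves E as the only ready step → E.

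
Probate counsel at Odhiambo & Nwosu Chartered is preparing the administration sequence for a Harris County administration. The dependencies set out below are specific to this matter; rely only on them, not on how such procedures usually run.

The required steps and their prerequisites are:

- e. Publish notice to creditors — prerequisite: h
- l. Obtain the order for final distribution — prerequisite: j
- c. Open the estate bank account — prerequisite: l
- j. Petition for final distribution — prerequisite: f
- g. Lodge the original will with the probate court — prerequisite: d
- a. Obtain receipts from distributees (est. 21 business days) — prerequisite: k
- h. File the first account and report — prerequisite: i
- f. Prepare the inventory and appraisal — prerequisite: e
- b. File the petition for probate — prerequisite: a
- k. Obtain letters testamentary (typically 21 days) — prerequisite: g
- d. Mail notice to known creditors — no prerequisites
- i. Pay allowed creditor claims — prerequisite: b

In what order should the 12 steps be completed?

d g k a b i h e f j l c

Only d has no prerequisites, so it is first.
g needed d, now all done → g.
That leaves k as the only ready step → k.
a needed k, now all done → a.
That leaves b as the only ready step → b.
i needed b, now all done → i.
h needed i, now all done → h.
e needed h, now all done → e.
f is the only step now ready → f.
j is the only step now ready → j.
That leaves l as the only ready step → l.
c needed l, now all done → c.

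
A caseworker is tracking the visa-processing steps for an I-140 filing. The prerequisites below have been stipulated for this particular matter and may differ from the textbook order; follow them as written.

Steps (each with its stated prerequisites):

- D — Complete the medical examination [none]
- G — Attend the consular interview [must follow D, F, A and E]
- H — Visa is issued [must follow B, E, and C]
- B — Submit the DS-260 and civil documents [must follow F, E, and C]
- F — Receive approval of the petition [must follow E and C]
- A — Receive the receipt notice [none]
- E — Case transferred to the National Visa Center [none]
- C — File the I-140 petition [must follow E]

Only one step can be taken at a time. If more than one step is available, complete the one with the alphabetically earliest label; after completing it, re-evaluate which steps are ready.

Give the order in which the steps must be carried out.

A, D, E, C, F, B, G, H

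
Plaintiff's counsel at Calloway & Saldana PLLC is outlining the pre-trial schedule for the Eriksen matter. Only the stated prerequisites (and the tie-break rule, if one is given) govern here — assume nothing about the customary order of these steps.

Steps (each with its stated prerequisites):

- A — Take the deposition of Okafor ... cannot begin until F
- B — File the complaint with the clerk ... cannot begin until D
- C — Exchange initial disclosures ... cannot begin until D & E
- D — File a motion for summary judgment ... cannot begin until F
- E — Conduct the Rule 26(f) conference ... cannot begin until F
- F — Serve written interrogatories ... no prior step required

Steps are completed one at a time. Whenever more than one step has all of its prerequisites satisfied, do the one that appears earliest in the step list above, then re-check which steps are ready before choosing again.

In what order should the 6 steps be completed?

F A D B E C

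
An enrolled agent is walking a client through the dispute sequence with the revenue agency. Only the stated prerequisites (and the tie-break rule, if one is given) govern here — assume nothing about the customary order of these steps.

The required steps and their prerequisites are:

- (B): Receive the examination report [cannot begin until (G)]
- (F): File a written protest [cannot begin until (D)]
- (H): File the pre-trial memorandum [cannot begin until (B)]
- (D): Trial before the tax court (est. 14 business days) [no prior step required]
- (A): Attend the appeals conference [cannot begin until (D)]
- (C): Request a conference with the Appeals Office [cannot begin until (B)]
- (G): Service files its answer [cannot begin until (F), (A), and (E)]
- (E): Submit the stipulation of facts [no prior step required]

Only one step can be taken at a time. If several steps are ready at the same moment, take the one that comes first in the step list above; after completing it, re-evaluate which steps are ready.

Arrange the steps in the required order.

(D), (F), (A), (E), (G), (B), (H), (C)

Nothing is required for (D) and (E). (D) is listed earlier → (D) first.
(F) and (A) now also ready, so the ready set is {(F), (A), (E)}; (F) is listed earlier → (F).
(A) and (E) are both available; (A) is listed earlier → (A).
Next only (E) has its prerequisites met → (E).
That leaves (G) as the only ready step → (G).
Next only (B) has its prerequisites met → (B).
Ready: (H) and (C). (H) is listed earlier → (H).
(C) needed (B), now all done → (C).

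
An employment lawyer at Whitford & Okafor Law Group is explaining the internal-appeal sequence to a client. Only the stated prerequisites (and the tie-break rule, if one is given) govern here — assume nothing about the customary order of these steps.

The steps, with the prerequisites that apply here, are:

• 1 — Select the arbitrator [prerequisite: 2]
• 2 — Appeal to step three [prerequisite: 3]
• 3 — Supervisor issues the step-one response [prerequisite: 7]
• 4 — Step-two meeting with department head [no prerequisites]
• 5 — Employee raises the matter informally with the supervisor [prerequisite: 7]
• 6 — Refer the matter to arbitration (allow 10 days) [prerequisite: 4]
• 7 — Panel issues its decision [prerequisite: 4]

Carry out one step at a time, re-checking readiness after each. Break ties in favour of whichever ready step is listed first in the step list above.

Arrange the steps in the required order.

4, 6, 7, 3, 2, 1, 5

4 has no prerequisites → 4 first.
Now 6 and 7 have their prerequisites met. 6 is listed earlier, so 6 next.
7 needed 4, now all done → 7.
Ready: 3 and 5. 3 is listed earlier → 3.
2 and 5 are both available; 2 is listed earlier → 2.
1 now also ready, so the ready set is {1, 5}; 1 is listed earlier → 1.
That leaves 5 as the only ready step → 5.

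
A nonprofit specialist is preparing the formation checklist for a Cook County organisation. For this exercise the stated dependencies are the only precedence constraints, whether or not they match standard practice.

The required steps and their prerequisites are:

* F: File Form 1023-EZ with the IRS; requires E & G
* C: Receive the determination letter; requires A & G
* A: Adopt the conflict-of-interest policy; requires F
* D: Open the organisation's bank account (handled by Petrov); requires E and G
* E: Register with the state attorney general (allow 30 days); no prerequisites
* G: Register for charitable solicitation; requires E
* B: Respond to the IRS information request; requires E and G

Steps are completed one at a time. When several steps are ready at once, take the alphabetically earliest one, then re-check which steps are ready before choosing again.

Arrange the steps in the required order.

E, G, B, D, F, A, C

Only E has no prerequisites, so it is first.
G needed E, now all done → G.
Now B, D and F have their prerequisites met. B has the earlier label, so B next.
Ready: D and F. D has the earlier label → D.
That leaves F as the only ready step → F.
Next only A has its prerequisites met → A.
That leaves C as the only ready step → C.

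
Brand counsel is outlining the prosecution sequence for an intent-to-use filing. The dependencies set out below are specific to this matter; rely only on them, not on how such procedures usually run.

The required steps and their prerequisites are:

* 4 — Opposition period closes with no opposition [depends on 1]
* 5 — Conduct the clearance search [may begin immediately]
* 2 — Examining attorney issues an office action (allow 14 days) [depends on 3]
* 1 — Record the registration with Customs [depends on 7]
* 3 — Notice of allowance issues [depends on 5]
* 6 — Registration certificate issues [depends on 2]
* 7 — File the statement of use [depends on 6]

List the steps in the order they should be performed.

5, 3, 2, 6, 7, 1, 4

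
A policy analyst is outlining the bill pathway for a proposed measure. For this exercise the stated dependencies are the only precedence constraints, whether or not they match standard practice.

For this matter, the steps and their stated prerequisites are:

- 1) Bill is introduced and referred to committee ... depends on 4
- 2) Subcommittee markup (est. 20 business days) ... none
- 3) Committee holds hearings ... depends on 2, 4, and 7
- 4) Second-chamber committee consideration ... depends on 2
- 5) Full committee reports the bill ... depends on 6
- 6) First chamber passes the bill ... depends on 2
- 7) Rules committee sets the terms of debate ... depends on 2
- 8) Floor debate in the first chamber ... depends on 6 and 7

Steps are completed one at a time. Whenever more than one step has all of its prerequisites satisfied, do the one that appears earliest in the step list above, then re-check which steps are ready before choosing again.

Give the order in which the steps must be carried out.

2 is the only step with nothing outstanding, so it goes first.
Now 4, 6 and 7 have their prerequisites met. 4 is listed earlier, so 4 next.
1, 6 and 7 are all available; 1 is listed earlier → 1.
Now 6 and 7 have their prerequisites met. 6 is listed earlier, so 6 next.
5 now also ready, so the ready set is {5, 7}; 5 is listed earlier → 5.
Next only 7 has its prerequisites met → 7.
3 and 8 are both available; 3 is listed earlier → 3.
Next only 8 has its prerequisites met → 8.

2, 4, 1, 6, 5, 7, 3, 8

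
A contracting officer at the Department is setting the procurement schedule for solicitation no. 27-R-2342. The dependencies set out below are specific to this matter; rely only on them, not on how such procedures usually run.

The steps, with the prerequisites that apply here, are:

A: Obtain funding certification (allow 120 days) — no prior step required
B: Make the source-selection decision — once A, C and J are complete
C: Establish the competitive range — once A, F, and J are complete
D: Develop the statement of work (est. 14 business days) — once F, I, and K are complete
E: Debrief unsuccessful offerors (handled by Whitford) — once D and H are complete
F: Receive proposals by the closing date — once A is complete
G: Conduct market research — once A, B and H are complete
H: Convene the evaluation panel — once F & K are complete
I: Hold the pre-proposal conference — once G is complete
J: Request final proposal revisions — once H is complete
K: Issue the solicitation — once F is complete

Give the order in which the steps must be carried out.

A has no prerequisites → A first.
That leaves F as the only ready step → F.
That leaves K as the only ready step → K.
H needed F and K, now all done → H.
J is the only step now ready → J.
C needed A, F and J, now all done → C.
Next only B has its prerequisites met → B.
G needed A, B and H, now all done → G.
That leaves I as the only ready step → I.
D is the only step now ready → D.
E is the only step now ready → E.

A, F, K, H, J, C, B, G, I, D, E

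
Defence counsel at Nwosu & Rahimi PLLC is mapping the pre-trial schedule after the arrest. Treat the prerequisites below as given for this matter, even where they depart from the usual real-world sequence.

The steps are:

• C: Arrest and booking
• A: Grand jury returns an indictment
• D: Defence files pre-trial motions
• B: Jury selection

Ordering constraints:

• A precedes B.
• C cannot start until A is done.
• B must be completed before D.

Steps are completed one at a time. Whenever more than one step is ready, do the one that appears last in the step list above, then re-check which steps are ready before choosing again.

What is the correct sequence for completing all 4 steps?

Only A has no prerequisites, so it is first.
Now B and C have their prerequisites met. B is listed later, so B next.
Now D and C have their prerequisites met. D is listed later, so D next.
Next only C has its prerequisites met → C.

A → B → D → C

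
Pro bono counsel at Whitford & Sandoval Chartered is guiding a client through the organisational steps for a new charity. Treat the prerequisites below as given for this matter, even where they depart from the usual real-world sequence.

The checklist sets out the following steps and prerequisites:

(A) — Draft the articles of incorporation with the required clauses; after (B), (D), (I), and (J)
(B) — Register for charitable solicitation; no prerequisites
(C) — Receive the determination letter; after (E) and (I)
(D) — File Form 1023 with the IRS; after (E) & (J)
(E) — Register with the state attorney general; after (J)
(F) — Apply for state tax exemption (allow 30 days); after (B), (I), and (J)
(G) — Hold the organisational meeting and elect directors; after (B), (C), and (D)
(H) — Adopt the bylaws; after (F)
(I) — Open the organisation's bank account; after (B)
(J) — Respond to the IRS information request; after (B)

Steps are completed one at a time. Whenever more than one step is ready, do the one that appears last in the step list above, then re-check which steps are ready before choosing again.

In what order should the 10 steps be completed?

(B), (J), (I), (F), (H), (E), (D), (C), (G), (A)

(B) has no prerequisites → (B) first.
Now (J) and (I) have their prerequisites met. (J) is listed later, so (J) next.
Ready: (I) and (E). (I) is listed later → (I).
Ready: (F) and (E). (F) is listed later → (F).
Ready: (H) and (E). (H) is listed later → (H).
(E) needed (J), now all done → (E).
Ready: (D) and (C). (D) is listed later → (D).
Now (C) and (A) have their prerequisites met. (C) is listed later, so (C) next.
(G) now also ready, so the ready set is {(G), (A)}; (G) is listed later → (G).
(A) needed (J), (I), (D) and (B), now all done → (A).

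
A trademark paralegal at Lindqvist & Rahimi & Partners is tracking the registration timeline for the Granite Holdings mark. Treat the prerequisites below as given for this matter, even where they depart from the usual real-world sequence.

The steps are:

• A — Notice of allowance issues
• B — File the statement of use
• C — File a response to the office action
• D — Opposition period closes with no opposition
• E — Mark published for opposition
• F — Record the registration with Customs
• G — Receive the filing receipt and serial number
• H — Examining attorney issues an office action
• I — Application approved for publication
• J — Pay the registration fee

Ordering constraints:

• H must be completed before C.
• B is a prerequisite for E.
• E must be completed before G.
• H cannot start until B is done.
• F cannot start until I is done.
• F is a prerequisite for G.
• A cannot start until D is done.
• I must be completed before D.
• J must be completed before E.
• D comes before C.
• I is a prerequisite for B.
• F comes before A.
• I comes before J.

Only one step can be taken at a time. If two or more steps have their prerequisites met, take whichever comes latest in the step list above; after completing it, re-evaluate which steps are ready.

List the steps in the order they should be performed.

I, J, F, D, B, H, E, G, C, A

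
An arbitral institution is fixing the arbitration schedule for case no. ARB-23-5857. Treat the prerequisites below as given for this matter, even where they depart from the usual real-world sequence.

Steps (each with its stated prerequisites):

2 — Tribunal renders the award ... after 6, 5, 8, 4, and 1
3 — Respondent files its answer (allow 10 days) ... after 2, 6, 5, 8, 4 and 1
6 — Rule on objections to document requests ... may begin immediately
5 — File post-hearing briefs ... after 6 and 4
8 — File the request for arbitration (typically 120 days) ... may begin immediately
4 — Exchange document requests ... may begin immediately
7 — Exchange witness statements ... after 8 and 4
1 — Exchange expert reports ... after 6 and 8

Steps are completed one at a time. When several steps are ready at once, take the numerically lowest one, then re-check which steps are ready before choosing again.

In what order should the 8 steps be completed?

4 6 5 8 1 2 3 7

Nothing is required for 4, 6 and 8. 4 has the earlier label → 4 first.
Now 6 and 8 have their prerequisites met. 6 has the earlier label, so 6 next.
5 and 8 are both available; 5 has the earlier label → 5.
Next only 8 has its prerequisites met → 8.
Ready: 1 and 7. 1 has the earlier label → 1.
2 and 7 are both available; 2 has the earlier label → 2.
3 now also ready, so the ready set is {3, 7}; 3 has the earlier label → 3.
That leaves 7 as the only ready step → 7.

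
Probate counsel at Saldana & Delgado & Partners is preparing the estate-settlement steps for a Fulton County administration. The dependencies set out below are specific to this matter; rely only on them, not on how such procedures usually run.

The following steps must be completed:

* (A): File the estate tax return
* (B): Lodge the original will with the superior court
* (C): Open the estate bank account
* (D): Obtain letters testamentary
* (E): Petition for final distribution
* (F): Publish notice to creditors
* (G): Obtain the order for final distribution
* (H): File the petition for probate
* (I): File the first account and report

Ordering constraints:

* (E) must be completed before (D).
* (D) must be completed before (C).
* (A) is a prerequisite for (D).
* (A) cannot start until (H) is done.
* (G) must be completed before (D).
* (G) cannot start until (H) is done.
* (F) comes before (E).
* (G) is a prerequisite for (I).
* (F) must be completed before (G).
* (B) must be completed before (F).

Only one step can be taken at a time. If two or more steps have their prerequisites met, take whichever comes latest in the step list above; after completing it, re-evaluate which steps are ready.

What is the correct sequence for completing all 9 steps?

(H), (B), (F), (G), (I), (E), (A), (D), (C)

Nothing is required for (H) and (B). (H) is listed later → (H) first.
(B) and (A) are both available; (B) is listed later → (B).
(F) now also ready, so the ready set is {(F), (A)}; (F) is listed later → (F).
Ready: (G), (E) and (A). (G) is listed later → (G).
(I), (E) and (A) are all available; (I) is listed later → (I).
Ready: (E) and (A). (E) is listed later → (E).
(A) is the only step now ready → (A).
That leaves (D) as the only ready step → (D).
(C) needed (D), now all done → (C).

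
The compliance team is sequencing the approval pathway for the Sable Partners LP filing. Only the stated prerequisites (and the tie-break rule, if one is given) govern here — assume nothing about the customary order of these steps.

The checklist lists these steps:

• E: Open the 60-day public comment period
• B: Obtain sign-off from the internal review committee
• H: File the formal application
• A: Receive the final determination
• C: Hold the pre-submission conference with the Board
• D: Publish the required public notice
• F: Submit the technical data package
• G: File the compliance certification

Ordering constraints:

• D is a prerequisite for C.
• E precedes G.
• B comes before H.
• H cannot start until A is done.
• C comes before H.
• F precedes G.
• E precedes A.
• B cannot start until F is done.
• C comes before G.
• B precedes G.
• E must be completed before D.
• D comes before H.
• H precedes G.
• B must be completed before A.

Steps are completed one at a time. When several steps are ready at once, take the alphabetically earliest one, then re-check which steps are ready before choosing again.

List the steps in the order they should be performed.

E, D, C, F, B, A, H, G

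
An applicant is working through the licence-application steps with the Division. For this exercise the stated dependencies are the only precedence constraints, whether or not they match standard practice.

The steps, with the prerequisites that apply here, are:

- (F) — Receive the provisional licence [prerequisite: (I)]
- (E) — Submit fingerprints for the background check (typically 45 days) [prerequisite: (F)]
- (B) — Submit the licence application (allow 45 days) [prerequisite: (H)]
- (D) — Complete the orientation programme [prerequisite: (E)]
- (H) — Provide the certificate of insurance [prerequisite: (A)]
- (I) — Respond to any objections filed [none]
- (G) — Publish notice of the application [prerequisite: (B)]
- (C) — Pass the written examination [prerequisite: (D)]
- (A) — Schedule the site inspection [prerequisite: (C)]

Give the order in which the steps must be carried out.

(I) is the only step with nothing outstanding, so it goes first.
(F) is the only step now ready → (F).
(E) needed (F), now all done → (E).
(D) needed (E), now all done → (D).
(C) is the only step now ready → (C).
(A) needed (C), now all done → (A).
Next only (H) has its prerequisites met → (H).
(B) needed (H), now all done → (B).
That leaves (G) as the only ready step → (G).

(I), (F), (E), (D), (C), (A), (H), (B), (G)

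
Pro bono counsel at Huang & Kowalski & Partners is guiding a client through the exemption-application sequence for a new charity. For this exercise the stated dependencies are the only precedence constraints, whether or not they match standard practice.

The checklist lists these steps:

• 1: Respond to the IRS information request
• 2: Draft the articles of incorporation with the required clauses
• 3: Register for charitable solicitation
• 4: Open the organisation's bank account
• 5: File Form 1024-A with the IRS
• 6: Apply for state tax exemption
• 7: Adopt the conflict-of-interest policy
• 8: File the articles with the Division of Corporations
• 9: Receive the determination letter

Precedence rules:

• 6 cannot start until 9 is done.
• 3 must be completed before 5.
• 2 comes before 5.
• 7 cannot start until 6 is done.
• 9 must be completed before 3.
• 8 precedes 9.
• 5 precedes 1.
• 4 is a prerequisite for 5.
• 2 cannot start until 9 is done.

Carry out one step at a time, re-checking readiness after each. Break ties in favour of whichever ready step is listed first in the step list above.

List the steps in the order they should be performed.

4 8 9 2 3 5 1 6 7

4 and 8 have no prerequisites; 4 is listed earlier, so 4 is first.
8 is the only step now ready → 8.
9 needed 8, now all done → 9.
Now 2, 3 and 6 have their prerequisites met. 2 is listed earlier, so 2 next.
Ready: 3 and 6. 3 is listed earlier → 3.
5 and 6 are both available; 5 is listed earlier → 5.
1 and 6 are both available; 1 is listed earlier → 1.
Next only 6 has its prerequisites met → 6.
That leaves 7 as the only ready step → 7.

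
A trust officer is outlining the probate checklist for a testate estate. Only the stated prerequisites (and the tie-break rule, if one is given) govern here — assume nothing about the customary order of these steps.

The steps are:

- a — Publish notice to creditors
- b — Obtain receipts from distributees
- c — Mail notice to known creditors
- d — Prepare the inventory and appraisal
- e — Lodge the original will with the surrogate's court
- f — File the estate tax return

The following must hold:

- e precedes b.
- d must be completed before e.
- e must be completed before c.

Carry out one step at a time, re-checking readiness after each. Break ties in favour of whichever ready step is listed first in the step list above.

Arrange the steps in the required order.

a → d → e → b → c → f

Nothing is required for a, d and f. a is listed earlier → a first.
d and f are both available; d is listed earlier → d.
e now also ready, so the ready set is {e, f}; e is listed earlier → e.
Ready: b, c and f. b is listed earlier → b.
Ready: c and f. c is listed earlier → c.
Next only f has its prerequisites met → f.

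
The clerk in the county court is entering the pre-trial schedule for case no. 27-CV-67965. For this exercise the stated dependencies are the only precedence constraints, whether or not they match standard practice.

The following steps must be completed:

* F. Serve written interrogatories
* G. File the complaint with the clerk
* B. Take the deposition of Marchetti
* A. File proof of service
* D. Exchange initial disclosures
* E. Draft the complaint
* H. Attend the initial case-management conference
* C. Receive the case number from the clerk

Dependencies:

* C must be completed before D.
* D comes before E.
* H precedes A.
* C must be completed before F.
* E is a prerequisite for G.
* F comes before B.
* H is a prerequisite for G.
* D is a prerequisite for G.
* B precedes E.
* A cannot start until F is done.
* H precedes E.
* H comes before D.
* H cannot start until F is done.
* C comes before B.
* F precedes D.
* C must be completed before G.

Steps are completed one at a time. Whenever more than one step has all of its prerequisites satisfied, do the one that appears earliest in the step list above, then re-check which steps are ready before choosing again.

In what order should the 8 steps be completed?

C, F, B, H, A, D, E, G

C has no prerequisites → C first.
F is the only step now ready → F.
Now B and H have their prerequisites met. B is listed earlier, so B next.
H is the only step now ready → H.
Now A and D have their prerequisites met. A is listed earlier, so A next.
That leaves D as the only ready step → D.
E is the only step now ready → E.
G needed D, E, H and C, now all done → G.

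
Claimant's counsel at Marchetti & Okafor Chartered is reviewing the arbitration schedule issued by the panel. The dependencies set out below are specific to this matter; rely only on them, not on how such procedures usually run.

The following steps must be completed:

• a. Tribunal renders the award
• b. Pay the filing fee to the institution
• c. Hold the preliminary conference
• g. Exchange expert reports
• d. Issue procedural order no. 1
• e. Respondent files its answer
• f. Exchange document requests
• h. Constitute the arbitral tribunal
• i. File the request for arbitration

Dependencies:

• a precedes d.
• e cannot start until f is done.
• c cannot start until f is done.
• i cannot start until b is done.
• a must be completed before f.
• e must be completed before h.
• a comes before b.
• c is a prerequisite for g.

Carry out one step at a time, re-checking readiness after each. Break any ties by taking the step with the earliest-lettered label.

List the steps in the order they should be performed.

a b d f c e g h i

a has no prerequisites → a first.
Now b, d and f have their prerequisites met. b has the earlier label, so b next.
i now also ready, so the ready set is {d, f, i}; d has the earlier label → d.
Ready: f and i. f has the earlier label → f.
Ready: c, e and i. c has the earlier label → c.
Ready: e, g and i. e has the earlier label → e.
Now g, h and i have their prerequisites met. g has the earlier label, so g next.
h and i are both available; h has the earlier label → h.
i needed b, now all done → i.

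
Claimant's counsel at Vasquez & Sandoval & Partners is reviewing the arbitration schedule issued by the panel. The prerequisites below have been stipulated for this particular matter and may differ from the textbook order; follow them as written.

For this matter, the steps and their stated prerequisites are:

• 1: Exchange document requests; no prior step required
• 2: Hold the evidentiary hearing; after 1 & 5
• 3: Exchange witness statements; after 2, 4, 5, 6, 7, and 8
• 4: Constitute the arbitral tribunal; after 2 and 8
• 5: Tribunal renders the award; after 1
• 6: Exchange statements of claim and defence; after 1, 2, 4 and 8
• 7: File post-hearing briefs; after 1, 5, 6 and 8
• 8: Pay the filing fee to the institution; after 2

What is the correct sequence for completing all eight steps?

1, 5, 2, 8, 4, 6, 7, 3

Only 1 has no prerequisites, so it is first.
5 needed 1, now all done → 5.
That leaves 2 as the only ready step → 2.
That leaves 8 as the only ready step → 8.
4 needed 2 and 8, now all done → 4.
Next only 6 has its prerequisites met → 6.
7 needed 1, 5, 6 and 8, now all done → 7.
3 needed 2, 4, 5, 6, 7 and 8, now all done → 3.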